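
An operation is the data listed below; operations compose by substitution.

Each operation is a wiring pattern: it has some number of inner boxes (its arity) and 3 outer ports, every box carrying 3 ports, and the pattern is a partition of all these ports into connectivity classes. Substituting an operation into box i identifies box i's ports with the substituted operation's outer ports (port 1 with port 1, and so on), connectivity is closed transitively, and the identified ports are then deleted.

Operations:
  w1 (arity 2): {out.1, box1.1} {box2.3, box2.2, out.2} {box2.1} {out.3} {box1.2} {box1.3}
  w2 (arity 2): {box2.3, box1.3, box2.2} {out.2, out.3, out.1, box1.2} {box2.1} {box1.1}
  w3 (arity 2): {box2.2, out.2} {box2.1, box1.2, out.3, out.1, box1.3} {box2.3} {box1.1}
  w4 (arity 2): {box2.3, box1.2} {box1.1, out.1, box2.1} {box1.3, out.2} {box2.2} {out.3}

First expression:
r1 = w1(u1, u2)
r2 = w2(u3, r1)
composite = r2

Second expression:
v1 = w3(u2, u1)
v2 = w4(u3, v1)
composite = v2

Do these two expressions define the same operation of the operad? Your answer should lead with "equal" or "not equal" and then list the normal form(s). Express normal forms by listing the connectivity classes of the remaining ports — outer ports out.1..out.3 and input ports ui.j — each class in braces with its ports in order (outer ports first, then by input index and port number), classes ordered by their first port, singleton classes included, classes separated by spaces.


not equal; first: {out.1, out.2, out.3, u3.2} {u1.1} {u1.2} {u1.3} {u2.1} {u2.2, u2.3, u3.3} {u3.1}; second: {out.1, u1.1, u2.2, u2.3, u3.1, u3.2} {out.2, u3.3} {out.3} {u1.2} {u1.3} {u2.1}


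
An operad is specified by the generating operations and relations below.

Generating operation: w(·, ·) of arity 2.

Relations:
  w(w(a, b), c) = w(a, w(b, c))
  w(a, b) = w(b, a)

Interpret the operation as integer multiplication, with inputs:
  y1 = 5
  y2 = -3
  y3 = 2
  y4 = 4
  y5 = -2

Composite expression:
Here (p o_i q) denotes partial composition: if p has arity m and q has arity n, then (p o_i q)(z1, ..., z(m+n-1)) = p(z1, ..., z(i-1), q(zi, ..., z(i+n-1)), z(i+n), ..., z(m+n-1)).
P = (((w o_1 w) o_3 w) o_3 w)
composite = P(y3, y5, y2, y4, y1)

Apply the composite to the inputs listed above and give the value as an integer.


240

w(y3, y5) = -4
w(y2, y4) = -12
w(w(y2, y4), y1) = -60
w(w(y3, y5), w(w(y2, y4), y1)) = 240


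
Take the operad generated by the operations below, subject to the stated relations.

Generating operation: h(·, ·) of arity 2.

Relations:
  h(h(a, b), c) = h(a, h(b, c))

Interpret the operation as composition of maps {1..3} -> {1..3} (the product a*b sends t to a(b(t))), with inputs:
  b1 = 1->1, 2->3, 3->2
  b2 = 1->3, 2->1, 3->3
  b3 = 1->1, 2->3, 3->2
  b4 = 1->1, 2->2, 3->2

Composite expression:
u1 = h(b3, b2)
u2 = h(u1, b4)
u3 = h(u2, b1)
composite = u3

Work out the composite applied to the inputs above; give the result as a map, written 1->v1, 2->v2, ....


1->2, 2->1, 3->1

h(b3, b2) = 1->2, 2->1, 3->2
h(h(b3, b2), b4) = 1->2, 2->1, 3->1
h(h(h(b3, b2), b4), b1) = 1->2, 2->1, 3->1


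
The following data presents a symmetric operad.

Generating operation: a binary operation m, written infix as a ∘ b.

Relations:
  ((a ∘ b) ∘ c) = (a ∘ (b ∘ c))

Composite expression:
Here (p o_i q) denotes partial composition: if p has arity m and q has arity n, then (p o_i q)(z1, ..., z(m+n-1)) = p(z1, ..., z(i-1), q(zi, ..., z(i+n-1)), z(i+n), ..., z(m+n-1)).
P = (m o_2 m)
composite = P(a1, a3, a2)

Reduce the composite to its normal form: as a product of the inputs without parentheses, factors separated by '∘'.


a1 ∘ a3 ∘ a2

Under associativity of m, the answer is the a's in reading order.
(a3 ∘ a2) unparenthesizes to a3 ∘ a2
(a1 ∘ (a3 ∘ a2)) unparenthesizes to a1 ∘ a3 ∘ a2


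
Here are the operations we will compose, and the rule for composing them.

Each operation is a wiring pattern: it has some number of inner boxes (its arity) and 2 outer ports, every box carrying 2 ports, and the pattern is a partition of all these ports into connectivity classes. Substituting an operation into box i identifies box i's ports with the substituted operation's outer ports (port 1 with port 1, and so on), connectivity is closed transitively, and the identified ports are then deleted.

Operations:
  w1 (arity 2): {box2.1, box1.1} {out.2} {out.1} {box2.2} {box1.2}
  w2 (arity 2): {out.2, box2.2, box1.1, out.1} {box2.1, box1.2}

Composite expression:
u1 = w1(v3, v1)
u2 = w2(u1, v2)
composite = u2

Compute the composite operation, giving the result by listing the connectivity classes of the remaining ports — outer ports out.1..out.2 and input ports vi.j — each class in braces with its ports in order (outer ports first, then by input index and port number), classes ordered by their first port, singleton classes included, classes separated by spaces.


{out.1, out.2, v2.2} {v1.1, v3.1} {v1.2} {v2.1} {v3.2}

Substituting into w2 glues patterns; closure does the rest.
stage w1: inputs (v3, v1), connectivity {out.1} {out.2} {v1.1, v3.1} {v1.2} {v3.2}, out.j its boundary
stage w2: inputs (v3, v1, v2), connectivity {out.1, out.2, v2.2} {v1.1, v3.1} {v1.2} {v2.1} {v3.2}, out.j its boundary


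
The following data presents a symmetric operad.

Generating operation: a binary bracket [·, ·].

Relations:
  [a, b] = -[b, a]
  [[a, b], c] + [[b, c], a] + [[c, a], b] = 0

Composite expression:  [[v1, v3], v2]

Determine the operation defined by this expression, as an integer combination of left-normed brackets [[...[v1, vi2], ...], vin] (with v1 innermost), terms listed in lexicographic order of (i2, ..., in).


[[v1, v3], v2]

Skip Jacobi rewriting: expand, keep v1-initial words, read off terms.
Composite bracket: [[v1, v3], v2]
Under [a, b] = ab - ba we get 4 signed associative words (2^2 = 4).
Only words starting with v1 matter:
  v1v3v2 appears with sign +1, giving the term +[[v1, v3], v2]


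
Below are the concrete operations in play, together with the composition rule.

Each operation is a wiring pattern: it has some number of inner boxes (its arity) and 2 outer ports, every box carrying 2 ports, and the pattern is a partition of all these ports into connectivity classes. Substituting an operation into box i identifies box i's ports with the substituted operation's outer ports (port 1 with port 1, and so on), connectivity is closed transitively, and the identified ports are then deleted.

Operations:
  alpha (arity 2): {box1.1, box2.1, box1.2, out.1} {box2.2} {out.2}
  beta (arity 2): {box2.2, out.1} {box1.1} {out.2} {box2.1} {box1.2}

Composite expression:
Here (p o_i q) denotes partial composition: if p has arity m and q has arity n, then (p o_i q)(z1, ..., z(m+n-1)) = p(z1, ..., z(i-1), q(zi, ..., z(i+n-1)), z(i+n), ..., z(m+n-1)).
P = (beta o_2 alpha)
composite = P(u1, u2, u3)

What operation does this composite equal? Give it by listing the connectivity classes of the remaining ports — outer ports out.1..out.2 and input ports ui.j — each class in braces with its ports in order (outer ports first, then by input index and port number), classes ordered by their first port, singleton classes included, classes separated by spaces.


{out.1} {out.2} {u1.1} {u1.2} {u2.1, u2.2, u3.1} {u3.2}

Substituting into beta glues patterns; closure does the rest.
stage alpha: inputs (u2, u3), connectivity {out.1, u2.1, u2.2, u3.1} {out.2} {u3.2}, out.j its boundary
stage beta: inputs (u1, u2, u3), connectivity {out.1} {out.2} {u1.1} {u1.2} {u2.1, u2.2, u3.1} {u3.2}, out.j its boundary


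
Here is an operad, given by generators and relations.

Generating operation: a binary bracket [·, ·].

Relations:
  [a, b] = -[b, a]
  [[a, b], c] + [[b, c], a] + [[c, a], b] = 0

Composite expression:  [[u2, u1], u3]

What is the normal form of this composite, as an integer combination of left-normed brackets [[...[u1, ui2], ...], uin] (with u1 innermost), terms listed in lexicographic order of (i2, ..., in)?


-[[u1, u2], u3]

Skip Jacobi rewriting: expand, keep u1-initial words, read off terms.
Composite bracket: [[u2, u1], u3]
Under [a, b] = ab - ba we get 4 signed associative words (2^2 = 4).
The u1-initial words carry the normal form:
  from u1u2u3, sign -1: term -[[u1, u2], u3]


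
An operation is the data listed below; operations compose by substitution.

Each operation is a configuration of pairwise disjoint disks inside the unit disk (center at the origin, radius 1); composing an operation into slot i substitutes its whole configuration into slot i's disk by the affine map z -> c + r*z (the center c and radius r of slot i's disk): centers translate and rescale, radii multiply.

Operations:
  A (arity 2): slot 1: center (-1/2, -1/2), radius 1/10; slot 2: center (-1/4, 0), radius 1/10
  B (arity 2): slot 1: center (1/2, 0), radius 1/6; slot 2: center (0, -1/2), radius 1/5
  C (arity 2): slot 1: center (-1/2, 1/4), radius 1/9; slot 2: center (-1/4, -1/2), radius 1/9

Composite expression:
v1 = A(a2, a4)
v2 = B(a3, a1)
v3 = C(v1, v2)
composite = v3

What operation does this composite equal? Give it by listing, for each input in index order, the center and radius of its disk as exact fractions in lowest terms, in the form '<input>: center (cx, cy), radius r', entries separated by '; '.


a1: center (-1/4, -5/9), radius 1/45; a2: center (-5/9, 7/36), radius 1/90; a3: center (-7/36, -1/2), radius 1/54; a4: center (-19/36, 1/4), radius 1/90

Affine substitution under C: radii multiply and a-centers shift.
input a2: composing its 2 substitution steps yields center (-5/9, 7/36), radius 1/90
input a4: composing its 2 substitution steps yields center (-19/36, 1/4), radius 1/90
input a3: composing its 2 substitution steps yields center (-7/36, -1/2), radius 1/54
input a1: composing its 2 substitution steps yields center (-1/4, -5/9), radius 1/45


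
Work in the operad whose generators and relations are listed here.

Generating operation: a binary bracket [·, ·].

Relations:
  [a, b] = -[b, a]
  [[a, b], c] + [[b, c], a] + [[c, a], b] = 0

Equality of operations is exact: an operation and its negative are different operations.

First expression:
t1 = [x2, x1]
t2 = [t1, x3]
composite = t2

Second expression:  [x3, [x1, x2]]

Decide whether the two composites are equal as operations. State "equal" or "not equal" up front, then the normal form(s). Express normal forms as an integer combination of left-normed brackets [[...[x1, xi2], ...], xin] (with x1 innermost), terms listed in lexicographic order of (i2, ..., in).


equal: each reduces to -[[x1, x2], x3]

In normal form, the first expression is -[[x1, x2], x3]
In normal form, the second expression is -[[x1, x2], x3]
The forms coincide; equal.


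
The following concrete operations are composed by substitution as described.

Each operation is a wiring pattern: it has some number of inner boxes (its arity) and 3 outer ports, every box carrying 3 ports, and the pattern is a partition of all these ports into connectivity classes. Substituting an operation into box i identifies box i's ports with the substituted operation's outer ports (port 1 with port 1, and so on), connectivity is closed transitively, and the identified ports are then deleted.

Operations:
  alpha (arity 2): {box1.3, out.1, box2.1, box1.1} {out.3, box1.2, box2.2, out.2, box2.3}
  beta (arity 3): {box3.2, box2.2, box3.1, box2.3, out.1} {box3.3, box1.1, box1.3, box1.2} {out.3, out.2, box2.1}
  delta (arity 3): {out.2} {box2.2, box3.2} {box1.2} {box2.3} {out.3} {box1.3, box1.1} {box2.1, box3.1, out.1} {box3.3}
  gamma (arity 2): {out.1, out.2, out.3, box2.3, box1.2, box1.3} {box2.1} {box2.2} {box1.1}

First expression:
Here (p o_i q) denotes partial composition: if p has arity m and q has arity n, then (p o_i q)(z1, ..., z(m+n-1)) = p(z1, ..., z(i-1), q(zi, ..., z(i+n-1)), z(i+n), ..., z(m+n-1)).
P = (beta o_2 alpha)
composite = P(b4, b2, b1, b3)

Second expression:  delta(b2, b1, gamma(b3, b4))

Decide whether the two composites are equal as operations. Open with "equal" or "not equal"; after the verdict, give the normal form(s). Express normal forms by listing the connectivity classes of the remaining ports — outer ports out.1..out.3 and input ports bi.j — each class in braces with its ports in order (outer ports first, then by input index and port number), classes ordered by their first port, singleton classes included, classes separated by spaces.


not equal: they reduce to {out.1, b1.2, b1.3, b2.2, b3.1, b3.2} {out.2, out.3, b1.1, b2.1, b2.3} {b3.3, b4.1, b4.2, b4.3} and {out.1, b1.1, b1.2, b3.2, b3.3, b4.3} {out.2} {out.3} {b1.3} {b2.1, b2.3} {b2.2} {b3.1} {b4.1} {b4.2}

The first expression reduces to {out.1, b1.2, b1.3, b2.2, b3.1, b3.2} {out.2, out.3, b1.1, b2.1, b2.3} {b3.3, b4.1, b4.2, b4.3}
The second expression reduces to {out.1, b1.1, b1.2, b3.2, b3.3, b4.3} {out.2} {out.3} {b1.3} {b2.1, b2.3} {b2.2} {b3.1} {b4.1} {b4.2}
The forms do not match — not equal.


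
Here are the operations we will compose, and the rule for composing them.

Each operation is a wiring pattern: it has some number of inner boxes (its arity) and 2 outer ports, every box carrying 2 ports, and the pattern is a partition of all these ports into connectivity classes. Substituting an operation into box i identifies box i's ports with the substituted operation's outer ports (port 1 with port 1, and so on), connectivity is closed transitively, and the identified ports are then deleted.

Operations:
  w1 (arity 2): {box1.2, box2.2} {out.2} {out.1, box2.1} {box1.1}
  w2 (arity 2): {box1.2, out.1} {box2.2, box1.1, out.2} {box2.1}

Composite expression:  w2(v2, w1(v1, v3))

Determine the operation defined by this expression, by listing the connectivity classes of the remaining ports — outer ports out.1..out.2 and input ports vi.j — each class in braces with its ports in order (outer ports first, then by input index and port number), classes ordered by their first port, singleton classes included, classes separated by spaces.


After gluing at w2, chains via deleted ports link the v-ports.
w1 over (v1, v3) gives {out.1, v3.1} {out.2} {v1.1} {v1.2, v3.2}, out.j being that stage's outer ports
w2 over (v2, v1, v3) gives {out.1, v2.2} {out.2, v2.1} {v1.1} {v1.2, v3.2} {v3.1}, out.j being that stage's outer ports

{out.1, v2.2} {out.2, v2.1} {v1.1} {v1.2, v3.2} {v3.1}


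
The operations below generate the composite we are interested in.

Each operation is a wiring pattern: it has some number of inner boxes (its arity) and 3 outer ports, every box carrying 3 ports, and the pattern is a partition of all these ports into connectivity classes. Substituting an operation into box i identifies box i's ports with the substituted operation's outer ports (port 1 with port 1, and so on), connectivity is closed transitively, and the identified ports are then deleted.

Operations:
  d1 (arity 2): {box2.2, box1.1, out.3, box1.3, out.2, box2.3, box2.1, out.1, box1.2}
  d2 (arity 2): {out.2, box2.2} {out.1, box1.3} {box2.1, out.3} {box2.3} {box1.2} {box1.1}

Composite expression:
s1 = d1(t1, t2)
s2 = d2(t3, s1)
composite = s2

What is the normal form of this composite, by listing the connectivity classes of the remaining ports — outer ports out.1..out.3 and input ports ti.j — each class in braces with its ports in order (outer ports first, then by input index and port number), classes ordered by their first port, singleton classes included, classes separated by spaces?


{out.1, t3.3} {out.2, out.3, t1.1, t1.2, t1.3, t2.1, t2.2, t2.3} {t3.1} {t3.2}

Two ports join when wires chain via d2-identified ports.
through d1, on inputs (t1, t2): {out.1, out.2, out.3, t1.1, t1.2, t1.3, t2.1, t2.2, t2.3} (out.j = stage outer ports)
through d2, on inputs (t3, t1, t2): {out.1, t3.3} {out.2, out.3, t1.1, t1.2, t1.3, t2.1, t2.2, t2.3} {t3.1} {t3.2} (out.j = stage outer ports)


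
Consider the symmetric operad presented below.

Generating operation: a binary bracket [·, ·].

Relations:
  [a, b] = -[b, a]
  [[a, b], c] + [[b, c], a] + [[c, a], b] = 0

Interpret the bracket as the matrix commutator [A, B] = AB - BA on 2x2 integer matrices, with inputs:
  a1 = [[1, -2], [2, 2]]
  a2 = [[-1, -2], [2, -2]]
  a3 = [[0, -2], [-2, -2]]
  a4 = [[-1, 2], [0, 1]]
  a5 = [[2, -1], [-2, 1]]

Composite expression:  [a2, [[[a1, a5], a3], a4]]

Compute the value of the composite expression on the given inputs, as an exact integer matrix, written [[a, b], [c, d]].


[[264, -276], [-144, -264]]

[a1, a5] = [[6, 3], [0, -6]]
[[a1, a5], a3] = [[-6, -30], [24, 6]]
[[[a1, a5], a3], a4] = [[-48, -84], [-48, 48]]
[a2, [[[a1, a5], a3], a4]] = [[264, -276], [-144, -264]]


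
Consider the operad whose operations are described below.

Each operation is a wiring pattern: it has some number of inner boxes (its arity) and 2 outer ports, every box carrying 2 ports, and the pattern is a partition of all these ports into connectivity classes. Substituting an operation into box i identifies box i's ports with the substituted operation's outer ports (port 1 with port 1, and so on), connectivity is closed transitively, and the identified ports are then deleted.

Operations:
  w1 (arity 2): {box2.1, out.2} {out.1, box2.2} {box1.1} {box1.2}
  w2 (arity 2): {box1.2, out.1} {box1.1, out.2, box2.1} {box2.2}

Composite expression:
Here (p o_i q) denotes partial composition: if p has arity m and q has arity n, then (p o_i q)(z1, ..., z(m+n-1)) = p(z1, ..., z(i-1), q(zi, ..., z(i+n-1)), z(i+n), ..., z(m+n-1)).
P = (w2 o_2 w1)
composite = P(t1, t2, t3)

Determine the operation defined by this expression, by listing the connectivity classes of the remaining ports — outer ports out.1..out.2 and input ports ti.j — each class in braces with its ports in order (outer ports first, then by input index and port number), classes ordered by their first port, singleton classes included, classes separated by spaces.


{out.1, t1.2} {out.2, t1.1, t3.2} {t2.1} {t2.2} {t3.1}

Treat the ports identified at w2 as solder joints: merge, then drop.
stage w1: inputs (t2, t3), connectivity {out.1, t3.2} {out.2, t3.1} {t2.1} {t2.2}, out.j its boundary
stage w2: inputs (t1, t2, t3), connectivity {out.1, t1.2} {out.2, t1.1, t3.2} {t2.1} {t2.2} {t3.1}, out.j its boundary


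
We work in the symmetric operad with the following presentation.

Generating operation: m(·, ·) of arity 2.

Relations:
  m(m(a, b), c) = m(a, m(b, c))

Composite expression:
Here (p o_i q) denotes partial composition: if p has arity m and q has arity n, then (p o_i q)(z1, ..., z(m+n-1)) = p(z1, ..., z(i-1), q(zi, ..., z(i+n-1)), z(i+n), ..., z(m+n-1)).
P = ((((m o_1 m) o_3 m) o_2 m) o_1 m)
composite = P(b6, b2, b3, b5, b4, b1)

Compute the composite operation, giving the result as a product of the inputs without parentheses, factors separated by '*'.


Every regrouping of m is equal, so read the b-inputs in written order.
m(b6, b2) unparenthesizes to b6 * b2
m(b3, b5) unparenthesizes to b3 * b5
m(m(b6, b2), m(b3, b5)) unparenthesizes to b6 * b2 * b3 * b5
m(b4, b1) unparenthesizes to b4 * b1
m(m(m(b6, b2), m(b3, b5)), m(b4, b1)) unparenthesizes to b6 * b2 * b3 * b5 * b4 * b1

b6 * b2 * b3 * b5 * b4 * b1


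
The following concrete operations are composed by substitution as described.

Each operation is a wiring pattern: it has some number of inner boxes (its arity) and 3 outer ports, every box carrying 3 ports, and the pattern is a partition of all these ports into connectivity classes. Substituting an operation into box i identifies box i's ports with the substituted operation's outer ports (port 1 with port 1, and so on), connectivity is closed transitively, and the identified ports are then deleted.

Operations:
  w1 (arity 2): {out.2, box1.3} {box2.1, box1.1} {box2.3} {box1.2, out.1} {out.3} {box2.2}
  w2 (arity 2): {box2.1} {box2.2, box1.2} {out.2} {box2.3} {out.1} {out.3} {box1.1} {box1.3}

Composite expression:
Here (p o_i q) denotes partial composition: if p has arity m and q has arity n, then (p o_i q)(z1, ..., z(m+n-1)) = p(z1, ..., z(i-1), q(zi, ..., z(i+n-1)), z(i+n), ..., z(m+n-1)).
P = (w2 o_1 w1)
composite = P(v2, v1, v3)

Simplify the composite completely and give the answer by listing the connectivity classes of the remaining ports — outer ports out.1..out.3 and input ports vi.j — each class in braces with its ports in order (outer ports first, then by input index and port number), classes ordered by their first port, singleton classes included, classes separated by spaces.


{out.1} {out.2} {out.3} {v1.1, v2.1} {v1.2} {v1.3} {v2.2} {v2.3, v3.2} {v3.1} {v3.3}

Treat the ports identified at w2 as solder joints: merge, then drop.
after w1, the pattern on (v2, v1) reads {out.1, v2.2} {out.2, v2.3} {out.3} {v1.1, v2.1} {v1.2} {v1.3} (out.j = its outer ports)
after w2, the pattern on (v2, v1, v3) reads {out.1} {out.2} {out.3} {v1.1, v2.1} {v1.2} {v1.3} {v2.2} {v2.3, v3.2} {v3.1} {v3.3} (out.j = its outer ports)


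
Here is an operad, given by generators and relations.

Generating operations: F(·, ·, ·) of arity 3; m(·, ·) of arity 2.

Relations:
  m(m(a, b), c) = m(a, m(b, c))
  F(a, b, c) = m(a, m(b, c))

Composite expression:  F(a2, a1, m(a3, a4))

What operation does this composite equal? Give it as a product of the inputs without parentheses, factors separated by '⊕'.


All parenthesizations of F agree; list the a-inputs left to right.
m(a3, a4) collapses to a3 ⊕ a4
F(a2, a1, m(a3, a4)) collapses to a2 ⊕ a1 ⊕ a3 ⊕ a4

a2 ⊕ a1 ⊕ a3 ⊕ a4


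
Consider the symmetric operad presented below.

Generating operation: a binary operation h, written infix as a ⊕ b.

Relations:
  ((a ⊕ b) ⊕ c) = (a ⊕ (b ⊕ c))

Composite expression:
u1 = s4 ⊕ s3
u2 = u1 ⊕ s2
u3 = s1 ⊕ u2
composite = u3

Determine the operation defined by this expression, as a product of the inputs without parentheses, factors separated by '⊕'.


Key point: h is associative — brackets drop, the s-order remains.
(s4 ⊕ s3) reduces to s4 ⊕ s3
((s4 ⊕ s3) ⊕ s2) reduces to s4 ⊕ s3 ⊕ s2
(s1 ⊕ ((s4 ⊕ s3) ⊕ s2)) reduces to s1 ⊕ s4 ⊕ s3 ⊕ s2

s1 ⊕ s4 ⊕ s3 ⊕ s2


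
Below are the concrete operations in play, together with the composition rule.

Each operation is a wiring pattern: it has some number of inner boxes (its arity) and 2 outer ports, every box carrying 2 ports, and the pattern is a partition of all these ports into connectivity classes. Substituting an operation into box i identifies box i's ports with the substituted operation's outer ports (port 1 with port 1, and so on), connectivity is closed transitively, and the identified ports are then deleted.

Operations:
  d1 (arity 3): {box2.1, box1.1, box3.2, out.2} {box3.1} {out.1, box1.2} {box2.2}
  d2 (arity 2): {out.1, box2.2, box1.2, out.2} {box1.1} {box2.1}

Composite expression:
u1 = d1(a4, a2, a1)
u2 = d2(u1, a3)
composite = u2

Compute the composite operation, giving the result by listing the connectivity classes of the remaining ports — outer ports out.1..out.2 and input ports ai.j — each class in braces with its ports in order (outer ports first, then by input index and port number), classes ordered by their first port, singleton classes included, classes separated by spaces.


{out.1, out.2, a1.2, a2.1, a3.2, a4.1} {a1.1} {a2.2} {a3.1} {a4.2}

Two ports join when wires chain via d2-identified ports.
stage d1: inputs (a4, a2, a1), connectivity {out.1, a4.2} {out.2, a1.2, a2.1, a4.1} {a1.1} {a2.2}, out.j its boundary
stage d2: inputs (a4, a2, a1, a3), connectivity {out.1, out.2, a1.2, a2.1, a3.2, a4.1} {a1.1} {a2.2} {a3.1} {a4.2}, out.j its boundary


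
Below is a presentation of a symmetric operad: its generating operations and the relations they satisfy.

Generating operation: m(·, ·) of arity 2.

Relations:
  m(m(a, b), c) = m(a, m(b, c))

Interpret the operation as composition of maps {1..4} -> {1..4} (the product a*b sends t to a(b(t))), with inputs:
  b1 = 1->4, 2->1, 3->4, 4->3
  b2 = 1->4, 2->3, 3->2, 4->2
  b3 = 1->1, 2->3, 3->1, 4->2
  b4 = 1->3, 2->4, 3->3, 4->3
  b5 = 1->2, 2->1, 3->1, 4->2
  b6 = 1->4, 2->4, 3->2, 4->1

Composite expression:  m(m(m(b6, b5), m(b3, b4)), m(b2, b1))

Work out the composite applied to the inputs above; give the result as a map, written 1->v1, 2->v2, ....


1->4, 2->4, 3->4, 4->4


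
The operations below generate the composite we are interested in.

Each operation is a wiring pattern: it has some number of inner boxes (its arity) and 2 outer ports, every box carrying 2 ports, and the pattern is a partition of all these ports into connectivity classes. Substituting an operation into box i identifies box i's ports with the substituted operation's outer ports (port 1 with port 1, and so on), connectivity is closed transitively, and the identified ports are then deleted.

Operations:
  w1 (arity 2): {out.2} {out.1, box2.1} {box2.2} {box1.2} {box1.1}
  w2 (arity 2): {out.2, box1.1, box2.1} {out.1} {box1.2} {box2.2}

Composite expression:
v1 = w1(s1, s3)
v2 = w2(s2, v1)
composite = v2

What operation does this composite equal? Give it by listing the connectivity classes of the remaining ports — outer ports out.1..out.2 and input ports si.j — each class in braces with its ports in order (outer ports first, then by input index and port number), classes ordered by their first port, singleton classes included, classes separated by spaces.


Substituting into w2 glues patterns; closure does the rest.
stage w1: inputs (s1, s3), connectivity {out.1, s3.1} {out.2} {s1.1} {s1.2} {s3.2}, out.j its boundary
stage w2: inputs (s2, s1, s3), connectivity {out.1} {out.2, s2.1, s3.1} {s1.1} {s1.2} {s2.2} {s3.2}, out.j its boundary

{out.1} {out.2, s2.1, s3.1} {s1.1} {s1.2} {s2.2} {s3.2}


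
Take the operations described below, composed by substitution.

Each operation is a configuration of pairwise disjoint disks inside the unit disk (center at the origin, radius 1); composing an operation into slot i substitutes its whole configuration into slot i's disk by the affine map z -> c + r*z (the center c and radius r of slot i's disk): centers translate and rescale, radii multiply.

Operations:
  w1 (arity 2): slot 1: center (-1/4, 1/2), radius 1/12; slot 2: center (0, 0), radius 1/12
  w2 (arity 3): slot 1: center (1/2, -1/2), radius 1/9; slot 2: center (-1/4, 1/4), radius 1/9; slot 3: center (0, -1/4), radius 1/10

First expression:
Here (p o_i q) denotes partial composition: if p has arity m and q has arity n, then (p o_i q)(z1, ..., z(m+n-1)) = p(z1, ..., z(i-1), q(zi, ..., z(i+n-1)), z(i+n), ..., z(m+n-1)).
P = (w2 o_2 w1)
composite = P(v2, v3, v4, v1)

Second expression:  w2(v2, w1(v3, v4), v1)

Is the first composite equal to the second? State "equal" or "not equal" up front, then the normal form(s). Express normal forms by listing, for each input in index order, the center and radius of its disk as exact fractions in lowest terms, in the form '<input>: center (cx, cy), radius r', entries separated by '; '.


equal; the common form is v1: center (0, -1/4), radius 1/10; v2: center (1/2, -1/2), radius 1/9; v3: center (-5/18, 11/36), radius 1/108; v4: center (-1/4, 1/4), radius 1/108


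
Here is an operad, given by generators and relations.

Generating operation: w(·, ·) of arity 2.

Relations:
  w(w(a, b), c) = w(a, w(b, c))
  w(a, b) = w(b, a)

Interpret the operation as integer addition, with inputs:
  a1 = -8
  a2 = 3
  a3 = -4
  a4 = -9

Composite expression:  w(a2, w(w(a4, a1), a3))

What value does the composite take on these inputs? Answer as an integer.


-18

w(a4, a1) = -17
w(w(a4, a1), a3) = -21
w(a2, w(w(a4, a1), a3)) = -18


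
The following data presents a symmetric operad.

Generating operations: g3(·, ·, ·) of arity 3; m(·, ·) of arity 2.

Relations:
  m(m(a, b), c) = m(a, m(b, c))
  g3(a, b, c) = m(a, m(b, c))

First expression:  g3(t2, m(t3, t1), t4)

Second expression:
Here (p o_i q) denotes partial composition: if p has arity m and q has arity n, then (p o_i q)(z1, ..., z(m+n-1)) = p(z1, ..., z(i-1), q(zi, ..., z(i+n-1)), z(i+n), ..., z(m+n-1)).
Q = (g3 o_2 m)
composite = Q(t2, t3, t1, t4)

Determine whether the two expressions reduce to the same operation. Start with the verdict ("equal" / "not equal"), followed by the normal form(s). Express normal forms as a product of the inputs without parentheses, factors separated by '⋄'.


The first expression reduces to t2 ⋄ t3 ⋄ t1 ⋄ t4
The second expression reduces to t2 ⋄ t3 ⋄ t1 ⋄ t4
Same normal form: equal.

equal: each reduces to t2 ⋄ t3 ⋄ t1 ⋄ t4


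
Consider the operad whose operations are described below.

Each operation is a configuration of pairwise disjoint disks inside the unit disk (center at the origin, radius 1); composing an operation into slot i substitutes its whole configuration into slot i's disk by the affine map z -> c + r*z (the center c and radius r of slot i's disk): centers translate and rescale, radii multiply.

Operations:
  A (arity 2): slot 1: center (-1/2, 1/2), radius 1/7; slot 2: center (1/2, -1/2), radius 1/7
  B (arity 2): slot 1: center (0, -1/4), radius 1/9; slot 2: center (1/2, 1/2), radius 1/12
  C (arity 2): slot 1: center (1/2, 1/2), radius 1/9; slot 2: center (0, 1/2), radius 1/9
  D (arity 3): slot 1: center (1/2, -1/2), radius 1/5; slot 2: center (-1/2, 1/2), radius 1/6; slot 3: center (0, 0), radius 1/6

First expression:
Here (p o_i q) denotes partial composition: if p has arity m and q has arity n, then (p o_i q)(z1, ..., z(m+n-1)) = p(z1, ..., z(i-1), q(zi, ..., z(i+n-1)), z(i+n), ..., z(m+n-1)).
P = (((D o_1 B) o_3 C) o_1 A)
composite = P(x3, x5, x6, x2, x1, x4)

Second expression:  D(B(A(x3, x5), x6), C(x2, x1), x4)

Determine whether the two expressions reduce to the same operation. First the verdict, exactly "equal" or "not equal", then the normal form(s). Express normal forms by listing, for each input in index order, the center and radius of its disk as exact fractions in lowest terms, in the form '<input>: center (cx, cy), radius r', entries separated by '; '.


Normal form of the first expression: x1: center (-1/2, 7/12), radius 1/54; x2: center (-5/12, 7/12), radius 1/54; x3: center (22/45, -97/180), radius 1/315; x4: center (0, 0), radius 1/6; x5: center (23/45, -101/180), radius 1/315; x6: center (3/5, -2/5), radius 1/60
Normal form of the second expression: x1: center (-1/2, 7/12), radius 1/54; x2: center (-5/12, 7/12), radius 1/54; x3: center (22/45, -97/180), radius 1/315; x4: center (0, 0), radius 1/6; x5: center (23/45, -101/180), radius 1/315; x6: center (3/5, -2/5), radius 1/60
The normal forms match — equal.

equal: each reduces to x1: center (-1/2, 7/12), radius 1/54; x2: center (-5/12, 7/12), radius 1/54; x3: center (22/45, -97/180), radius 1/315; x4: center (0, 0), radius 1/6; x5: center (23/45, -101/180), radius 1/315; x6: center (3/5, -2/5), radius 1/60


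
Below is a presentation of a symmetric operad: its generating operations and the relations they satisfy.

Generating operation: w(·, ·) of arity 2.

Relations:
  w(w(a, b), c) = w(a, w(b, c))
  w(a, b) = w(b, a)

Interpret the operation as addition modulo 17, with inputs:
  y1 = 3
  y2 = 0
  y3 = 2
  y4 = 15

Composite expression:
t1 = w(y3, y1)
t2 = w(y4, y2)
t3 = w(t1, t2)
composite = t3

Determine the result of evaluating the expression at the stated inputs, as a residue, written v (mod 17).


w(y3, y1) = 5
w(y4, y2) = 15
w(w(y3, y1), w(y4, y2)) = 3

3 (mod 17)


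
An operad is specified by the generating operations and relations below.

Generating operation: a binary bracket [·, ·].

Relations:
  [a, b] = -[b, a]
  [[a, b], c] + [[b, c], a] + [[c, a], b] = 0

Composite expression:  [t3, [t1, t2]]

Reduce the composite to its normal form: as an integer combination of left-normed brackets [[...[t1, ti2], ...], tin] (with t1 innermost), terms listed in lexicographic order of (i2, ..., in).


-[[t1, t2], t3]


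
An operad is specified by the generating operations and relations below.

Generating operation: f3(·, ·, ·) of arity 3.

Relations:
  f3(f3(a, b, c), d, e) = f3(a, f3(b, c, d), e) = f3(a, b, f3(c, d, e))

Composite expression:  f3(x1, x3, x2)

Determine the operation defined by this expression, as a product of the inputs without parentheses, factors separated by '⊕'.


x1 ⊕ x3 ⊕ x2

All parenthesizations of f3 agree; list the x-inputs left to right.
f3(x1, x3, x2) flattens to x1 ⊕ x3 ⊕ x2


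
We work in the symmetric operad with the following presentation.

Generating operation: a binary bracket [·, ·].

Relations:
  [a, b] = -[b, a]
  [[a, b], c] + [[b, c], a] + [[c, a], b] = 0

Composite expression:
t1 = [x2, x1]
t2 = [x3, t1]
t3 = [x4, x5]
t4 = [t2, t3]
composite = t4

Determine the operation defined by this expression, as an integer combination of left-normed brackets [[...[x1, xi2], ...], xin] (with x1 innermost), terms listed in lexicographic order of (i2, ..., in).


[[[[x1, x2], x3], x4], x5] - [[[[x1, x2], x3], x5], x4]


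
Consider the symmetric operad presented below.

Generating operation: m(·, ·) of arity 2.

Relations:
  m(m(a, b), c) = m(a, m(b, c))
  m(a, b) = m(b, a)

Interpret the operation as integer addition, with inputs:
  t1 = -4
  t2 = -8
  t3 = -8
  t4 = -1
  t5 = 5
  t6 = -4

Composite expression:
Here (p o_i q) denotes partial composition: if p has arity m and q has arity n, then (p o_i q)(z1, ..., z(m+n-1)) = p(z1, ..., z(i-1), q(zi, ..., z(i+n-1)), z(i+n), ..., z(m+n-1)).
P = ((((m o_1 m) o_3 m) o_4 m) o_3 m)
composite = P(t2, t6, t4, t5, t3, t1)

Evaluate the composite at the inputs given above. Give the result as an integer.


-20

m(t2, t6) = -12
m(t4, t5) = 4
m(t3, t1) = -12
m(m(t4, t5), m(t3, t1)) = -8
m(m(t2, t6), m(m(t4, t5), m(t3, t1))) = -20


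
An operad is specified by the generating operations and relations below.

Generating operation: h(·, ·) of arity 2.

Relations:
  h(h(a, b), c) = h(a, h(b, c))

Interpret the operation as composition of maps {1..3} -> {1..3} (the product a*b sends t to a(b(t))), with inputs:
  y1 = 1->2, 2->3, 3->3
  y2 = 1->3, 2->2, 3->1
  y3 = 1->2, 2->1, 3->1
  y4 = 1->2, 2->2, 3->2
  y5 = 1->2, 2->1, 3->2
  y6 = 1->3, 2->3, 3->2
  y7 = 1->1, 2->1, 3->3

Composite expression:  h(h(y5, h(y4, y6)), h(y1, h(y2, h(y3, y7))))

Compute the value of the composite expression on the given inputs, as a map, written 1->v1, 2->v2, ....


1->1, 2->1, 3->1

h(y4, y6) = 1->2, 2->2, 3->2
h(y5, h(y4, y6)) = 1->1, 2->1, 3->1
h(y3, y7) = 1->2, 2->2, 3->1
h(y2, h(y3, y7)) = 1->2, 2->2, 3->3
h(y1, h(y2, h(y3, y7))) = 1->3, 2->3, 3->3
h(h(y5, h(y4, y6)), h(y1, h(y2, h(y3, y7)))) = 1->1, 2->1, 3->1


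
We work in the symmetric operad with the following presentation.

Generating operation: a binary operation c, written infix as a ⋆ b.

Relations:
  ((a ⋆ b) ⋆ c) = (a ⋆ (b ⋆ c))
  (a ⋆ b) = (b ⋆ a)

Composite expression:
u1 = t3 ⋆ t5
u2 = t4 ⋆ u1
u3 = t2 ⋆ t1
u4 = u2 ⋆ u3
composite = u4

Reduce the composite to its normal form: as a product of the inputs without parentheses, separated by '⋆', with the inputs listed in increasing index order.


t1 ⋆ t2 ⋆ t3 ⋆ t4 ⋆ t5

Any arrangement under c is one operation, so sort the t-inputs.
(t3 ⋆ t5) collapses to t3 ⋆ t5
(t4 ⋆ (t3 ⋆ t5)) collapses to t4 ⋆ t3 ⋆ t5
(t2 ⋆ t1) collapses to t2 ⋆ t1
((t4 ⋆ (t3 ⋆ t5)) ⋆ (t2 ⋆ t1)) collapses to t4 ⋆ t3 ⋆ t5 ⋆ t2 ⋆ t1
putting the inputs in ascending order: t1 ⋆ t2 ⋆ t3 ⋆ t4 ⋆ t5


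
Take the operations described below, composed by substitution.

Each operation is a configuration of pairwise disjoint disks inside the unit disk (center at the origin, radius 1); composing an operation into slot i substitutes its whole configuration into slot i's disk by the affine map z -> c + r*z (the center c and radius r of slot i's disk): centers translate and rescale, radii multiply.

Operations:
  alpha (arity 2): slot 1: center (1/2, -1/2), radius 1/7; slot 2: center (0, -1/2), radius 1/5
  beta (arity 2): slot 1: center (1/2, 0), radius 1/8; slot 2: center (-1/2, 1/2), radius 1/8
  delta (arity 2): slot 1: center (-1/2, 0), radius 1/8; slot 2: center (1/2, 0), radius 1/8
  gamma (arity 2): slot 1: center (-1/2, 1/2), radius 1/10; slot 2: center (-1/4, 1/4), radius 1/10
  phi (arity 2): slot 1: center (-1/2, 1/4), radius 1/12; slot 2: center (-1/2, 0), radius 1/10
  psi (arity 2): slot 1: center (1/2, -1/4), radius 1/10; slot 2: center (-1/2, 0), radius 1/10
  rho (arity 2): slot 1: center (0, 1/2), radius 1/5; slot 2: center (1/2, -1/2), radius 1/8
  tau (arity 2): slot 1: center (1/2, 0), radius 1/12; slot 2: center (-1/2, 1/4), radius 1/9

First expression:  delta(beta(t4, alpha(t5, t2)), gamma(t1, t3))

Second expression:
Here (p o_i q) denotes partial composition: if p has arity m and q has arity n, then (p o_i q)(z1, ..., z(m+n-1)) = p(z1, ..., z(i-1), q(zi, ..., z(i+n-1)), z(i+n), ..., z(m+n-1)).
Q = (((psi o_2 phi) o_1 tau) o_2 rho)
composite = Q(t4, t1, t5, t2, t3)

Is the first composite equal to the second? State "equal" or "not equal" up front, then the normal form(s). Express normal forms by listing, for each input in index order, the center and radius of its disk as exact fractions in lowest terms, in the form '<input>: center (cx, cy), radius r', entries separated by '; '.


not equal: they reduce to t1: center (7/16, 1/16), radius 1/80; t2: center (-9/16, 7/128), radius 1/320; t3: center (15/32, 1/32), radius 1/80; t4: center (-7/16, 0), radius 1/64; t5: center (-71/128, 7/128), radius 1/448 and t1: center (9/20, -79/360), radius 1/450; t2: center (-11/20, 1/40), radius 1/120; t3: center (-11/20, 0), radius 1/100; t4: center (11/20, -1/4), radius 1/120; t5: center (41/90, -83/360), radius 1/720

In normal form, the first expression is t1: center (7/16, 1/16), radius 1/80; t2: center (-9/16, 7/128), radius 1/320; t3: center (15/32, 1/32), radius 1/80; t4: center (-7/16, 0), radius 1/64; t5: center (-71/128, 7/128), radius 1/448
In normal form, the second expression is t1: center (9/20, -79/360), radius 1/450; t2: center (-11/20, 1/40), radius 1/120; t3: center (-11/20, 0), radius 1/100; t4: center (11/20, -1/4), radius 1/120; t5: center (41/90, -83/360), radius 1/720
The forms do not match — not equal.


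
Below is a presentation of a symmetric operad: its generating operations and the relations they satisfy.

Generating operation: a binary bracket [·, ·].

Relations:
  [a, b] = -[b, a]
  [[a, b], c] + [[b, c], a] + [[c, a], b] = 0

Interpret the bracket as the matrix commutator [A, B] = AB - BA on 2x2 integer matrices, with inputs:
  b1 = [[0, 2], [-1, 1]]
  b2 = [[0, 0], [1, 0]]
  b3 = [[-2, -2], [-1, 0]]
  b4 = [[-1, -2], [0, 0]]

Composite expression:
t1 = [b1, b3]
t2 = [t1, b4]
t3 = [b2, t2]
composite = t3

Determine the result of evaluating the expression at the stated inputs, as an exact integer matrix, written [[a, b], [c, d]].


[[-22, 0], [4, 22]]

[b1, b3] = [[-4, 6], [1, 4]]
[[b1, b3], b4] = [[2, 22], [-1, -2]]
[b2, [[b1, b3], b4]] = [[-22, 0], [4, 22]]


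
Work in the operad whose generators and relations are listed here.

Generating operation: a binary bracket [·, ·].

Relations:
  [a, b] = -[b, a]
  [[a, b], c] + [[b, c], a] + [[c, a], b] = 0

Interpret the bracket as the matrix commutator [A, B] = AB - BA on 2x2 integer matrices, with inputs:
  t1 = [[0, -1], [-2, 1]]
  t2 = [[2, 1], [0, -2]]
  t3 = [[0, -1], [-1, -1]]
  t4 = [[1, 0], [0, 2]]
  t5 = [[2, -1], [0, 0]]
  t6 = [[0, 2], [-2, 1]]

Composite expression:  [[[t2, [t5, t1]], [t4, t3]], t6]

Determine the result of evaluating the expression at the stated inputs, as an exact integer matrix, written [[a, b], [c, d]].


[[-32, 136], [120, 32]]

[t5, t1] = [[2, -3], [4, -2]]
[t2, [t5, t1]] = [[4, -16], [-16, -4]]
[t4, t3] = [[0, 1], [-1, 0]]
[[t2, [t5, t1]], [t4, t3]] = [[32, 8], [8, -32]]
[[[t2, [t5, t1]], [t4, t3]], t6] = [[-32, 136], [120, 32]]


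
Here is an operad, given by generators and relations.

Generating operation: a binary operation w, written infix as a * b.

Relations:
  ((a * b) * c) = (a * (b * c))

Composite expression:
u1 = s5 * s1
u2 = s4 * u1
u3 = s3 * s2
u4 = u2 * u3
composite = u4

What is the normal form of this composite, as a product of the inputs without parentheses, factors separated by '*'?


s4 * s5 * s1 * s3 * s2

Associativity of w dissolves the nesting; only the s-input order survives.
(s5 * s1) reduces to s5 * s1
(s4 * (s5 * s1)) reduces to s4 * s5 * s1
(s3 * s2) reduces to s3 * s2
((s4 * (s5 * s1)) * (s3 * s2)) reduces to s4 * s5 * s1 * s3 * s2
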